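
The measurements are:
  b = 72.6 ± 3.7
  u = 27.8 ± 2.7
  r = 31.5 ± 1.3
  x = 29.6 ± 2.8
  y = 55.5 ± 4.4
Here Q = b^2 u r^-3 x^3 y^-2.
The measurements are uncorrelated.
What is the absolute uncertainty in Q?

14.8

Since Q is a product/quotient, work with relative uncertainties:
  (2·δb/b)² = (2×0.0510)² = 0.0104;  (1·δu/u)² = (1×0.0971)² = 0.00943;  (-3·δr/r)² = (-3×0.0413)² = 0.0153;  (3·δx/x)² = (3×0.0946)² = 0.0805;  (-2·δy/y)² = (-2×0.0793)² = 0.0251
δQ/Q = √(0.141) = 0.375
Q = 39.5, so δQ = 0.375 × 39.5 = 14.8.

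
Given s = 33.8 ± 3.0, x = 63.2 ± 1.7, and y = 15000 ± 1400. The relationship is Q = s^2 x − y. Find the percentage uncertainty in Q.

Let p = s^2·x = 72200. δp/p = √((2·δs/s)² + (1·δx/x)²) = √(0.0315 + 0.000724) = 0.180, so δp = 13000.
Q = p − y: δQ = √(δp² + δy²) = √(1.68e+08 + 1.96e+06) = 13000
Q = 57200, so δQ/Q = 13000/57200 = 0.228.

22.8%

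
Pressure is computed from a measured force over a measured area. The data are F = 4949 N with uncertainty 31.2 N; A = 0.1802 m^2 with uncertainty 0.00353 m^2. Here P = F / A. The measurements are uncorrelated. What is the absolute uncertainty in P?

Products/powers → add relative errors in quadrature, weighted by exponent:
  (1·δF/F)² = (1×0.00630)² = 3.97e-05;  (-1·δA/A)² = (-1×0.0196)² = 0.000384
δP/P = √(0.000423) = 0.0206
P = 27460 Pa, so δP = 0.0206 × 27460 = 565 Pa.

565 Pa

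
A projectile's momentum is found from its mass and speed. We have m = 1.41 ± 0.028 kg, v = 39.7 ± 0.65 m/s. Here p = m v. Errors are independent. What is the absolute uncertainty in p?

For a monomial p ∝ m, v, fractional errors add in quadrature:
  (1·δm/m)² = (1×0.0199)² = 0.000394;  (1·δv/v)² = (1×0.0164)² = 0.000268
δp/p = √(0.000662) = 0.0257
p = 56.0 kg·m/s, so δp = 0.0257 × 56.0 = 1.44 kg·m/s.

1.44 kg·m/s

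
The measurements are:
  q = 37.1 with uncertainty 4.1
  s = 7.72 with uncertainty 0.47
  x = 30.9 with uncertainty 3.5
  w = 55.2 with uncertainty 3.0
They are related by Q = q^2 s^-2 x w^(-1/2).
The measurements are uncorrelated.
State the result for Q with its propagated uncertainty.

Q is a product of powers, so relative uncertainties combine in quadrature:
  (2·δq/q)² = (2×0.111)² = 0.0489;  (-2·δs/s)² = (-2×0.0609)² = 0.0148;  (1·δx/x)² = (1×0.113)² = 0.0128;  (−½·δw/w)² = (-0.5×0.0543)² = 0.000738
δQ/Q = √(0.0772) = 0.278
Q = 96.1, so δQ = 0.278 × 96.1 = 26.7.

96.1 ± 26.7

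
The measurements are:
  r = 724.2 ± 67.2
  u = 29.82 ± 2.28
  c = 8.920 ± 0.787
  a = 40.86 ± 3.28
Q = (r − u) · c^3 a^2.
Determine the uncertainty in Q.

Let w = r − u = 694.4. δw = √(δr² + δu²) = √(4520 + 5.20) = 67.2, so δw/w = 0.0968.
Q is then a monomial in w, c, a:
δQ/Q = √((δw/w)² + (3·δc/c)² + (2·δa/a)²) = √(0.00938 + 0.0701 + 0.0258) = 0.324
Q = 8.228e+08, so δQ = 0.324 × 8.228e+08 = 2.67e+08.

2.67e+08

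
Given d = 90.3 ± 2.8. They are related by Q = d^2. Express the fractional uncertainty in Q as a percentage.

Relative error in a monomial: (δQ/Q)² = Σ (nᵢ · δxᵢ/xᵢ)².
  (2·δd/d)² = (2×0.0310)² = 0.00385
δQ/Q = √(0.00385) = 0.0620

6.20%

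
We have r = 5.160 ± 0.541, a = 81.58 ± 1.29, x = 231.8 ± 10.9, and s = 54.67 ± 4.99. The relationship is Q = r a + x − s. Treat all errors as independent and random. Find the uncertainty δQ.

46.2

Let p = r·a = 421.0. δp/p = √((1·δr/r)² + (1·δa/a)²) = √(0.0110 + 0.000250) = 0.106, so δp = 44.6.
Q = p + x − s: δQ = √(δp² + δx² + δs²) = √(1990 + 119 + 24.9) = 46.2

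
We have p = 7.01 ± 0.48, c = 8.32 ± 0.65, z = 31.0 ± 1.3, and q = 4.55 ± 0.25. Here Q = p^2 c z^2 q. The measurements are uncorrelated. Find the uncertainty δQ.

3.34e+05

Products/powers → add relative errors in quadrature, weighted by exponent:
  (2·δp/p)² = (2×0.0685)² = 0.0188;  (1·δc/c)² = (1×0.0781)² = 0.00610;  (2·δz/z)² = (2×0.0419)² = 0.00703;  (1·δq/q)² = (1×0.0549)² = 0.00302
δQ/Q = √(0.0349) = 0.187
Q = 1.79e+06, so δQ = 0.187 × 1.79e+06 = 3.34e+05.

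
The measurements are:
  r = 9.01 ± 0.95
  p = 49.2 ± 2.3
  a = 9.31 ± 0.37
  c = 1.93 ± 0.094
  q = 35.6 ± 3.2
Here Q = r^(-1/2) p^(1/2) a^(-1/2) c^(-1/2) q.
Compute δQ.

Products/powers → add relative errors in quadrature, weighted by exponent:
  (−½·δr/r)² = (-0.5×0.105)² = 0.00278;  (½·δp/p)² = (0.5×0.0467)² = 0.000546;  (−½·δa/a)² = (-0.5×0.0397)² = 0.000395;  (−½·δc/c)² = (-0.5×0.0487)² = 0.000593;  (1·δq/q)² = (1×0.0899)² = 0.00808
δQ/Q = √(0.0124) = 0.111
Q = 19.6, so δQ = 0.111 × 19.6 = 2.18.

2.18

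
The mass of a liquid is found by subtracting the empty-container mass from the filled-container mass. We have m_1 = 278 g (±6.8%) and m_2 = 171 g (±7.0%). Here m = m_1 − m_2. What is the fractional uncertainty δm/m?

Each term contributes (cᵢ δxᵢ)² to (δm)²:
  (δm_1)² = 357;  (δm_2)² = 143
δm = √(501) = 22.4 g
m = 107 g, so δm/m = 22.4/107 = 0.209.

0.209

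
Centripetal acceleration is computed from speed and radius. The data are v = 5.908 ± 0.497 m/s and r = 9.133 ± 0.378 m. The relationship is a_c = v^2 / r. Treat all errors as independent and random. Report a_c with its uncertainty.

3.822 ± 0.662 m/s^2

Since a_c is a product/quotient, work with relative uncertainties:
  (2·δv/v)² = (2×0.0841)² = 0.0283;  (-1·δr/r)² = (-1×0.0414)² = 0.00171
δa_c/a_c = √(0.0300) = 0.173
a_c = 3.822 m/s^2, so δa_c = 0.173 × 3.822 = 0.662 m/s^2.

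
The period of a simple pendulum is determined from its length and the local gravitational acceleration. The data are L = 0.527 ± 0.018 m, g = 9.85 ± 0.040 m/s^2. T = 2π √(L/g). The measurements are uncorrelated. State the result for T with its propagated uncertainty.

1.45 ± 0.0250 s

Each factor contributes (exponent × relative error)² to (δT/T)²:
  (½·δL/L)² = (0.5×0.0342)² = 0.000292;  (−½·δg/g)² = (-0.5×0.00406)² = 4.12e-06
δT/T = √(0.000296) = 0.0172
T = 1.45 s, so δT = 0.0172 × 1.45 = 0.0250 s.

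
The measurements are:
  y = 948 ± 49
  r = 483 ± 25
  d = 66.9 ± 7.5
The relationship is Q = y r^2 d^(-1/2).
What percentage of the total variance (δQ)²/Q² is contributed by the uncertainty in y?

(δQ/Q)² = (1·δy/y)² + (2·δr/r)² + (−½·δd/d)²
  y term: (1×0.0517)² = 0.00267
  r term: (2×0.0518)² = 0.0107
  d term: (-0.5×0.112)² = 0.00314
Total = 0.0165. Share from y = 0.00267/0.0165 = 0.162.

16.2%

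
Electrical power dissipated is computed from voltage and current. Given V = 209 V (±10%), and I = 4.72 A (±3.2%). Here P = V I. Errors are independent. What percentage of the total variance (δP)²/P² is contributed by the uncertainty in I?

9.29%

(δP/P)² = (1·δV/V)² + (1·δI/I)²
  V term: (1×0.100)² = 0.0100
  I term: (1×0.0320)² = 0.00102
Total = 0.0110. Share from I = 0.00102/0.0110 = 0.0929.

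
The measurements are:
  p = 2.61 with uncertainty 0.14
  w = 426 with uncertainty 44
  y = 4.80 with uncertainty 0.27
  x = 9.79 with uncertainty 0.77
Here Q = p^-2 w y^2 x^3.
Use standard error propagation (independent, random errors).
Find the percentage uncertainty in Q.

30.1%

Each factor contributes (exponent × relative error)² to (δQ/Q)²:
  (-2·δp/p)² = (-2×0.0536)² = 0.0115;  (1·δw/w)² = (1×0.103)² = 0.0107;  (2·δy/y)² = (2×0.0563)² = 0.0127;  (3·δx/x)² = (3×0.0787)² = 0.0557
δQ/Q = √(0.0905) = 0.301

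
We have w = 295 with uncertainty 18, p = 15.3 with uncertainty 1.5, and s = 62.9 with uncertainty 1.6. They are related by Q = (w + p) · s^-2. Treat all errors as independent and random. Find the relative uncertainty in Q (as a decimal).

Let u = w + p = 310. δu = √(δw² + δp²) = √(324 + 2.25) = 18.1, so δu/u = 0.0582.
Q is then a monomial in u, s:
δQ/Q = √((δu/u)² + (-2·δs/s)²) = √(0.00339 + 0.00259) = 0.0773

0.0773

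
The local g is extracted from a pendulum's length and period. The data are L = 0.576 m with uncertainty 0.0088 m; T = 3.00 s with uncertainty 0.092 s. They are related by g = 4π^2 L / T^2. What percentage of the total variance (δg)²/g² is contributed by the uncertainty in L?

(δg/g)² = (1·δL/L)² + (-2·δT/T)²
  L term: (1×0.0153)² = 0.000233
  T term: (-2×0.0307)² = 0.00376
Total = 0.00400. Share from L = 0.000233/0.00400 = 0.0584.

5.84%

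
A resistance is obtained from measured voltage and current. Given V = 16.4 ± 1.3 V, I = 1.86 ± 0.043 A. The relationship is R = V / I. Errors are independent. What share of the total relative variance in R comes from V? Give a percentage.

(δR/R)² = (1·δV/V)² + (-1·δI/I)²
  V term: (1×0.0793)² = 0.00628
  I term: (-1×0.0231)² = 0.000534
Total = 0.00682. Share from V = 0.00628/0.00682 = 0.922.

92.2%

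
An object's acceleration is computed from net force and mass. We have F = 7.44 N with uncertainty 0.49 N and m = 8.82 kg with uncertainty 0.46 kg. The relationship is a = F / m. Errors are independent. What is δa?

Since a is a product/quotient, work with relative uncertainties:
  (1·δF/F)² = (1×0.0659)² = 0.00434;  (-1·δm/m)² = (-1×0.0522)² = 0.00272
δa/a = √(0.00706) = 0.0840
a = 0.844 m/s^2, so δa = 0.0840 × 0.844 = 0.0709 m/s^2.

0.0709 m/s^2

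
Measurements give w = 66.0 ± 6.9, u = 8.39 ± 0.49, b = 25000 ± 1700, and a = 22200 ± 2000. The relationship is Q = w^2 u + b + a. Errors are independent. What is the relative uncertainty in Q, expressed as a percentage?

9.98%

Let p = w^2·u = 36500. δp/p = √((2·δw/w)² + (1·δu/u)²) = √(0.0437 + 0.00341) = 0.217, so δp = 7930.
Q = p + b + a: δQ = √(δp² + δb² + δa²) = √(6.3e+07 + 2.89e+06 + 4e+06) = 8360
Q = 83700, so δQ/Q = 8360/83700 = 0.0998.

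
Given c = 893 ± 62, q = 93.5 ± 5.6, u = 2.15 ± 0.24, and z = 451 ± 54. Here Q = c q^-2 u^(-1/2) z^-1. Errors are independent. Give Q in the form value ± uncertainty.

(1.54 ± 0.296) × 10^-4

Each factor contributes (exponent × relative error)² to (δQ/Q)²:
  (1·δc/c)² = (1×0.0694)² = 0.00482;  (-2·δq/q)² = (-2×0.0599)² = 0.0143;  (−½·δu/u)² = (-0.5×0.112)² = 0.00312;  (-1·δz/z)² = (-1×0.120)² = 0.0143
δQ/Q = √(0.0366) = 0.191
Q = 0.000154, so δQ = 0.191 × 0.000154 = 2.96e-05.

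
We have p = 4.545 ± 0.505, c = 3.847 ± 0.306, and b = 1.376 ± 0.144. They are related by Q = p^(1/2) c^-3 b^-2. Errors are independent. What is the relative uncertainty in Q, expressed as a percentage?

Q is a product of powers, so relative uncertainties combine in quadrature:
  (½·δp/p)² = (0.5×0.111)² = 0.00309;  (-3·δc/c)² = (-3×0.0795)² = 0.0569;  (-2·δb/b)² = (-2×0.105)² = 0.0438
δQ/Q = √(0.104) = 0.322

32.2%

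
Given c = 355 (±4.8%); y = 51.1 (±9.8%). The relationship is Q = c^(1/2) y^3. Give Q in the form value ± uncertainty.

(2.51 ± 0.742) × 10^6

Each factor contributes (exponent × relative error)² to (δQ/Q)²:
  (½·δc/c)² = (0.5×0.0480)² = 0.000576;  (3·δy/y)² = (3×0.0980)² = 0.0864
δQ/Q = √(0.0870) = 0.295
Q = 2.51e+06, so δQ = 0.295 × 2.51e+06 = 7.42e+05.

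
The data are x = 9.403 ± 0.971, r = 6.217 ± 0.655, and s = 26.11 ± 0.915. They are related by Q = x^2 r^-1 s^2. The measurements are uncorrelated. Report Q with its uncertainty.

Since Q is a product/quotient, work with relative uncertainties:
  (2·δx/x)² = (2×0.103)² = 0.0427;  (-1·δr/r)² = (-1×0.105)² = 0.0111;  (2·δs/s)² = (2×0.0350)² = 0.00491
δQ/Q = √(0.0587) = 0.242
Q = 9695, so δQ = 0.242 × 9695 = 2350.

9695 ± 2350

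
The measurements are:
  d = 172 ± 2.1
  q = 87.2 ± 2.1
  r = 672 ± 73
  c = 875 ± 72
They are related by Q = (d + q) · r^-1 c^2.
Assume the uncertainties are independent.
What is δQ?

58300

Let u = d + q = 259. δu = √(δd² + δq²) = √(4.41 + 4.41) = 2.97, so δu/u = 0.0115.
Q is then a monomial in u, r, c:
δQ/Q = √((δu/u)² + (-1·δr/r)² + (2·δc/c)²) = √(0.000131 + 0.0118 + 0.0271) = 0.198
Q = 2.95e+05, so δQ = 0.198 × 2.95e+05 = 58300.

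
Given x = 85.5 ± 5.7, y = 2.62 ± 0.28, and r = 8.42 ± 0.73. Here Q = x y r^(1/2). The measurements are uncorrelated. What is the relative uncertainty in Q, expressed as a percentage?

13.3%

Since Q is a product/quotient, work with relative uncertainties:
  (1·δx/x)² = (1×0.0667)² = 0.00444;  (1·δy/y)² = (1×0.107)² = 0.0114;  (½·δr/r)² = (0.5×0.0867)² = 0.00188
δQ/Q = √(0.0177) = 0.133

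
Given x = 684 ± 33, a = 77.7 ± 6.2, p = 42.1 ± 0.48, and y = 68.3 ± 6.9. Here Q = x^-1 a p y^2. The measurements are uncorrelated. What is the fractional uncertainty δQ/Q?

0.223

Since Q is a product/quotient, work with relative uncertainties:
  (-1·δx/x)² = (-1×0.0482)² = 0.00233;  (1·δa/a)² = (1×0.0798)² = 0.00637;  (1·δp/p)² = (1×0.0114)² = 0.000130;  (2·δy/y)² = (2×0.101)² = 0.0408
δQ/Q = √(0.0496) = 0.223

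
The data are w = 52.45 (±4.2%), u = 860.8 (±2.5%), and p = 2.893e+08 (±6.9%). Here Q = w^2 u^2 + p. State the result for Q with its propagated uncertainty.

(2.328 ± 0.200) × 10^9

Let h = w^2·u^2 = 2.038e+09. δh/h = √((2·δw/w)² + (2·δu/u)²) = √(0.00706 + 0.00250) = 0.0978, so δh = 1.99e+08.
Q = h + p: δQ = √(δh² + δp²) = √(3.97e+16 + 3.98e+14) = 2e+08
Q = 2.328e+09.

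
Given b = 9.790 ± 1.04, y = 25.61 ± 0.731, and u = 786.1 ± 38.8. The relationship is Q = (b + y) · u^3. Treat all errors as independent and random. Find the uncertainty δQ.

2.62e+09

Let w = b + y = 35.40. δw = √(δb² + δy²) = √(1.08 + 0.534) = 1.27, so δw/w = 0.0359.
Q is then a monomial in w, u:
δQ/Q = √((δw/w)² + (3·δu/u)²) = √(0.00129 + 0.0219) = 0.152
Q = 1.72e+10, so δQ = 0.152 × 1.72e+10 = 2.62e+09.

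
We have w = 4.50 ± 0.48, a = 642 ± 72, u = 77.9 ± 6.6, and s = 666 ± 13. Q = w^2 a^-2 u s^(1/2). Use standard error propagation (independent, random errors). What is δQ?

Since Q is a product/quotient, work with relative uncertainties:
  (2·δw/w)² = (2×0.107)² = 0.0455;  (-2·δa/a)² = (-2×0.112)² = 0.0503;  (1·δu/u)² = (1×0.0847)² = 0.00718;  (½·δs/s)² = (0.5×0.0195)² = 9.53e-05
δQ/Q = √(0.103) = 0.321
Q = 0.0988, so δQ = 0.321 × 0.0988 = 0.0317.

0.0317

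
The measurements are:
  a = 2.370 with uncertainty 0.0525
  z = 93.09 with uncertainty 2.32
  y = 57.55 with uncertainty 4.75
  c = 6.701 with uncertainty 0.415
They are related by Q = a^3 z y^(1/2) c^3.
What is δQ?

5.75e+05

Each factor contributes (exponent × relative error)² to (δQ/Q)²:
  (3·δa/a)² = (3×0.0222)² = 0.00442;  (1·δz/z)² = (1×0.0249)² = 0.000621;  (½·δy/y)² = (0.5×0.0825)² = 0.00170;  (3·δc/c)² = (3×0.0619)² = 0.0345
δQ/Q = √(0.0413) = 0.203
Q = 2.829e+06, so δQ = 0.203 × 2.829e+06 = 5.75e+05.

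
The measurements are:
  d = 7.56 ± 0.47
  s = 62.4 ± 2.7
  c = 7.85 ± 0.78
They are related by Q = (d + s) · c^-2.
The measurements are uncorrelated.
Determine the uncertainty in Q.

0.230

Let u = d + s = 70.0. δu = √(δd² + δs²) = √(0.221 + 7.29) = 2.74, so δu/u = 0.0392.
Q is then a monomial in u, c:
δQ/Q = √((δu/u)² + (-2·δc/c)²) = √(0.00153 + 0.0395) = 0.203
Q = 1.14, so δQ = 0.203 × 1.14 = 0.230.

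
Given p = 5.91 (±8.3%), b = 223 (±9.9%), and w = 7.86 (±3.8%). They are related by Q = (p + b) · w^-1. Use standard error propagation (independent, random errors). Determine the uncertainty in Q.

3.02

Let u = p + b = 229. δu = √(δp² + δb²) = √(0.241 + 487) = 22.1, so δu/u = 0.0965.
Q is then a monomial in u, w:
δQ/Q = √((δu/u)² + (-1·δw/w)²) = √(0.00931 + 0.00144) = 0.104
Q = 29.1, so δQ = 0.104 × 29.1 = 3.02.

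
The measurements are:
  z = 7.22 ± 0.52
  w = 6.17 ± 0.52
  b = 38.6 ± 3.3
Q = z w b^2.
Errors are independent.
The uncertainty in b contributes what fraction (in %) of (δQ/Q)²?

70.4%

(δQ/Q)² = (1·δz/z)² + (1·δw/w)² + (2·δb/b)²
  z term: (1×0.0720)² = 0.00519
  w term: (1×0.0843)² = 0.00710
  b term: (2×0.0855)² = 0.0292
Total = 0.0415. Share from b = 0.0292/0.0415 = 0.704.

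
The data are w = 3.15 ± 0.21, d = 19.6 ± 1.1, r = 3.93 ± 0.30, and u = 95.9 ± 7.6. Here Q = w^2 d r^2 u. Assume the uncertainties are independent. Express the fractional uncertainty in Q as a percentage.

Products/powers → add relative errors in quadrature, weighted by exponent:
  (2·δw/w)² = (2×0.0667)² = 0.0178;  (1·δd/d)² = (1×0.0561)² = 0.00315;  (2·δr/r)² = (2×0.0763)² = 0.0233;  (1·δu/u)² = (1×0.0792)² = 0.00628
δQ/Q = √(0.0505) = 0.225

22.5%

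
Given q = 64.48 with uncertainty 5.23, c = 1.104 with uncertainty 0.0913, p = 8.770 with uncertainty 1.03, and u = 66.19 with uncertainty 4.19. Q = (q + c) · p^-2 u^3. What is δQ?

Let w = q + c = 65.58. δw = √(δq² + δc²) = √(27.4 + 0.00834) = 5.23, so δw/w = 0.0798.
Q is then a monomial in w, p, u:
δQ/Q = √((δw/w)² + (-2·δp/p)² + (3·δu/u)²) = √(0.00636 + 0.0552 + 0.0361) = 0.312
Q = 247300, so δQ = 0.312 × 247300 = 77300.

77300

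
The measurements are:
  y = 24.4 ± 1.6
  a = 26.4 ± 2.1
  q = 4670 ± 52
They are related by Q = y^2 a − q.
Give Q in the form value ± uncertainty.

Let p = y^2·a = 15700. δp/p = √((2·δy/y)² + (1·δa/a)²) = √(0.0172 + 0.00633) = 0.153, so δp = 2410.
Q = p − q: δQ = √(δp² + δq²) = √(5.81e+06 + 2700) = 2410
Q = 11000.

11000 ± 2410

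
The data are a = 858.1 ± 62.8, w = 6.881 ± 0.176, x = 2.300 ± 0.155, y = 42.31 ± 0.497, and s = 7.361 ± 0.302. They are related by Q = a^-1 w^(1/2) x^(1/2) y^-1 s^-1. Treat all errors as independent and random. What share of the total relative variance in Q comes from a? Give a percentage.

(δQ/Q)² = (-1·δa/a)² + (½·δw/w)² + (½·δx/x)² + (-1·δy/y)² + (-1·δs/s)²
  a term: (-1×0.0732)² = 0.00536
  w term: (0.5×0.0256)² = 0.000164
  x term: (0.5×0.0674)² = 0.00114
  y term: (-1×0.0117)² = 0.000138
  s term: (-1×0.0410)² = 0.00168
Total = 0.00848. Share from a = 0.00536/0.00848 = 0.632.

63.2%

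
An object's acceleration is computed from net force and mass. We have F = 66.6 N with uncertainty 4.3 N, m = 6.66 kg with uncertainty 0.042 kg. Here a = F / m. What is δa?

0.649 m/s^2

Products/powers → add relative errors in quadrature, weighted by exponent:
  (1·δF/F)² = (1×0.0646)² = 0.00417;  (-1·δm/m)² = (-1×0.00631)² = 3.98e-05
δa/a = √(0.00421) = 0.0649
a = 10.0 m/s^2, so δa = 0.0649 × 10.0 = 0.649 m/s^2.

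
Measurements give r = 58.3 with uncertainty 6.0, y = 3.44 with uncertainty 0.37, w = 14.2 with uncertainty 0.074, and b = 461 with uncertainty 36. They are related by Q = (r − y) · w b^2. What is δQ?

Let u = r − y = 54.9. δu = √(δr² + δy²) = √(36.0 + 0.137) = 6.01, so δu/u = 0.110.
Q is then a monomial in u, w, b:
δQ/Q = √((δu/u)² + (1·δw/w)² + (2·δb/b)²) = √(0.0120 + 2.72e-05 + 0.0244) = 0.191
Q = 1.66e+08, so δQ = 0.191 × 1.66e+08 = 3.16e+07.

3.16e+07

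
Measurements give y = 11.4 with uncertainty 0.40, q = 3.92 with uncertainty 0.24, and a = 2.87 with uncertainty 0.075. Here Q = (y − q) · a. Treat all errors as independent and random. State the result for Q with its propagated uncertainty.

21.5 ± 1.45

Let u = y − q = 7.48. δu = √(δy² + δq²) = √(0.160 + 0.0576) = 0.466, so δu/u = 0.0624.
Q is then a monomial in u, a:
δQ/Q = √((δu/u)² + (1·δa/a)²) = √(0.00389 + 0.000683) = 0.0676
Q = 21.5, so δQ = 0.0676 × 21.5 = 1.45.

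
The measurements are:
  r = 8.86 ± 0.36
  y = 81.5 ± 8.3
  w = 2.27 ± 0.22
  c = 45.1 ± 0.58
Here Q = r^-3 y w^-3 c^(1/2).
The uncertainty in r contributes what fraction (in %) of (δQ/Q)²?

(δQ/Q)² = (-3·δr/r)² + (1·δy/y)² + (-3·δw/w)² + (½·δc/c)²
  r term: (-3×0.0406)² = 0.0149
  y term: (1×0.102)² = 0.0104
  w term: (-3×0.0969)² = 0.0845
  c term: (0.5×0.0129)² = 4.13e-05
Total = 0.110. Share from r = 0.0149/0.110 = 0.135.

13.5%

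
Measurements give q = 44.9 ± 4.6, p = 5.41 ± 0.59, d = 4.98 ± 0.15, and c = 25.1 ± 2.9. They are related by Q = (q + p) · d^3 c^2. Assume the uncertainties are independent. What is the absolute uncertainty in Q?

Let u = q + p = 50.3. δu = √(δq² + δp²) = √(21.2 + 0.348) = 4.64, so δu/u = 0.0922.
Q is then a monomial in u, d, c:
δQ/Q = √((δu/u)² + (3·δd/d)² + (2·δc/c)²) = √(0.00850 + 0.00817 + 0.0534) = 0.265
Q = 3.91e+06, so δQ = 0.265 × 3.91e+06 = 1.04e+06.

1.04e+06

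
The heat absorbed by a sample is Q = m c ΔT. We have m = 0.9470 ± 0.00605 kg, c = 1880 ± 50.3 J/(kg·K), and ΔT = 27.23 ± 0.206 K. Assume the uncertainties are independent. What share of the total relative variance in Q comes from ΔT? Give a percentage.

(δQ/Q)² = (1·δm/m)² + (1·δc/c)² + (1·δΔT/ΔT)²
  m term: (1×0.00639)² = 4.08e-05
  c term: (1×0.0268)² = 0.000716
  ΔT term: (1×0.00757)² = 5.72e-05
Total = 0.000814. Share from ΔT = 5.72e-05/0.000814 = 0.0703.

7.03%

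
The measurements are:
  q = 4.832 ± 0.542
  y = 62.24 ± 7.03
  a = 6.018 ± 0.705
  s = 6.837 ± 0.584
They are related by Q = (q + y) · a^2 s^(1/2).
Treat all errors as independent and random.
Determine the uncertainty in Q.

Let u = q + y = 67.07. δu = √(δq² + δy²) = √(0.294 + 49.4) = 7.05, so δu/u = 0.105.
Q is then a monomial in u, a, s:
δQ/Q = √((δu/u)² + (2·δa/a)² + (½·δs/s)²) = √(0.0111 + 0.0549 + 0.00182) = 0.260
Q = 6352, so δQ = 0.260 × 6352 = 1650.

1650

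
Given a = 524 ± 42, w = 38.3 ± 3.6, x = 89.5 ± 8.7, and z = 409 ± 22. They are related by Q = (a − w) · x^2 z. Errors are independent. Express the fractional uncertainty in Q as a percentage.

22.0%

Let u = a − w = 486. δu = √(δa² + δw²) = √(1760 + 13.0) = 42.2, so δu/u = 0.0868.
Q is then a monomial in u, x, z:
δQ/Q = √((δu/u)² + (2·δx/x)² + (1·δz/z)²) = √(0.00753 + 0.0378 + 0.00289) = 0.220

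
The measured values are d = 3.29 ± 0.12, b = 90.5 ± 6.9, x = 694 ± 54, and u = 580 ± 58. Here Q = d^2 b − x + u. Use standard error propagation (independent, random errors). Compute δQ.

130

Let p = d^2·b = 980. δp/p = √((2·δd/d)² + (1·δb/b)²) = √(0.00532 + 0.00581) = 0.106, so δp = 103.
Q = p − x + u: δQ = √(δp² + δx² + δu²) = √(10700 + 2920 + 3360) = 130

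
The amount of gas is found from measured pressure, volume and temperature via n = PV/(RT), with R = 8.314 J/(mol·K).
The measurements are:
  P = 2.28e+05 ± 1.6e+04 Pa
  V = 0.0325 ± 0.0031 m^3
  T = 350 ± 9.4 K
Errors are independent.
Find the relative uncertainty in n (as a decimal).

0.121

Each factor contributes (exponent × relative error)² to (δn/n)²:
  (1·δP/P)² = (1×0.0702)² = 0.00492;  (1·δV/V)² = (1×0.0954)² = 0.00910;  (-1·δT/T)² = (-1×0.0269)² = 0.000721
δn/n = √(0.0147) = 0.121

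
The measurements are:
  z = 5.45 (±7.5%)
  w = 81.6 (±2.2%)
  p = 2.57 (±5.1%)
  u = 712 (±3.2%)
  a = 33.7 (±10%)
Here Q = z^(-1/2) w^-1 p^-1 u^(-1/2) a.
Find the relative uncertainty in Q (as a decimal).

0.121

Products/powers → add relative errors in quadrature, weighted by exponent:
  (−½·δz/z)² = (-0.5×0.0750)² = 0.00141;  (-1·δw/w)² = (-1×0.0220)² = 0.000484;  (-1·δp/p)² = (-1×0.0510)² = 0.00260;  (−½·δu/u)² = (-0.5×0.0320)² = 0.000256;  (1·δa/a)² = (1×0.100)² = 0.0100
δQ/Q = √(0.0147) = 0.121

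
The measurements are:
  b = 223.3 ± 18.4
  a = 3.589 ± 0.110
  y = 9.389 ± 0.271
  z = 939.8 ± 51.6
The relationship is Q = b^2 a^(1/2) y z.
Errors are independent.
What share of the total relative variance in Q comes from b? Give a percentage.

(δQ/Q)² = (2·δb/b)² + (½·δa/a)² + (1·δy/y)² + (1·δz/z)²
  b term: (2×0.0824)² = 0.0272
  a term: (0.5×0.0306)² = 0.000235
  y term: (1×0.0289)² = 0.000833
  z term: (1×0.0549)² = 0.00301
Total = 0.0312. Share from b = 0.0272/0.0312 = 0.869.

86.9%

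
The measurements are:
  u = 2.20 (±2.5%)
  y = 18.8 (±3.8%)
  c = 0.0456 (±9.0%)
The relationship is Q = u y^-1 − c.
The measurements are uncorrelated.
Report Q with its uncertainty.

Let p = u·y^-1 = 0.117. δp/p = √((1·δu/u)² + (-1·δy/y)²) = √(0.000625 + 0.00144) = 0.0455, so δp = 0.00532.
Q = p − c: δQ = √(δp² + δc²) = √(2.83e-05 + 1.68e-05) = 0.00672
Q = 0.0714.

0.0714 ± 0.00672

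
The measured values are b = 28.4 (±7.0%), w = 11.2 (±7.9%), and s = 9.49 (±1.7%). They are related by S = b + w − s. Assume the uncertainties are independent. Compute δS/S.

Sums and differences: (δS)² = Σ (cᵢ δxᵢ)².
  (δb)² = 3.95;  (δw)² = 0.783;  (δs)² = 0.0260
δS = √(4.76) = 2.18
S = 30.1, so δS/S = 2.18/30.1 = 0.0725.

0.0725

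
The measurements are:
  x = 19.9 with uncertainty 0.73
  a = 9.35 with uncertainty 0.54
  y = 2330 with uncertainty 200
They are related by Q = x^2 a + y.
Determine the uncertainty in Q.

399

Let p = x^2·a = 3700. δp/p = √((2·δx/x)² + (1·δa/a)²) = √(0.00538 + 0.00334) = 0.0934, so δp = 346.
Q = p + y: δQ = √(δp² + δy²) = √(1.2e+05 + 40000) = 399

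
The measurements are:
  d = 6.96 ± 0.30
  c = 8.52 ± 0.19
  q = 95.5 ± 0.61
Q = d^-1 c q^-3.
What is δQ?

Q is a product of powers, so relative uncertainties combine in quadrature:
  (-1·δd/d)² = (-1×0.0431)² = 0.00186;  (1·δc/c)² = (1×0.0223)² = 0.000497;  (-3·δq/q)² = (-3×0.00639)² = 0.000367
δQ/Q = √(0.00272) = 0.0522
Q = 1.41e-06, so δQ = 0.0522 × 1.41e-06 = 7.33e-08.

7.33e-08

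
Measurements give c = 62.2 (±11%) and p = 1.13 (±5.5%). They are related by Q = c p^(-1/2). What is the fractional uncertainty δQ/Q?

0.113

Products/powers → add relative errors in quadrature, weighted by exponent:
  (1·δc/c)² = (1×0.110)² = 0.0121;  (−½·δp/p)² = (-0.5×0.0550)² = 0.000756
δQ/Q = √(0.0129) = 0.113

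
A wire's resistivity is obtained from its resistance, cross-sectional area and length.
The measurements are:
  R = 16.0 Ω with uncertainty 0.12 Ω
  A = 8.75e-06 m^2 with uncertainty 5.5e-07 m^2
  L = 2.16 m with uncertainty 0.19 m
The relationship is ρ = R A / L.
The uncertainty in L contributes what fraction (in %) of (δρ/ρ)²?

65.9%

(δρ/ρ)² = (1·δR/R)² + (1·δA/A)² + (-1·δL/L)²
  R term: (1×0.00750)² = 5.62e-05
  A term: (1×0.0629)² = 0.00395
  L term: (-1×0.0880)² = 0.00774
Total = 0.0117. Share from L = 0.00774/0.0117 = 0.659.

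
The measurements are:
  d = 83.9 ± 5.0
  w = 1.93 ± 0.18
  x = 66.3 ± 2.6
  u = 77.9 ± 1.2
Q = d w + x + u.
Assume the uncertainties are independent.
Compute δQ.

18.1

Let p = d·w = 162. δp/p = √((1·δd/d)² + (1·δw/w)²) = √(0.00355 + 0.00870) = 0.111, so δp = 17.9.
Q = p + x + u: δQ = √(δp² + δx² + δu²) = √(321 + 6.76 + 1.44) = 18.1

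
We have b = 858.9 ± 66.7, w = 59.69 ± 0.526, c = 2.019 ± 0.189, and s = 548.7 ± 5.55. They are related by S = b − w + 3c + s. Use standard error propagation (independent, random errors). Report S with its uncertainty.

Sums and differences: (δS)² = Σ (cᵢ δxᵢ)².
  (δb)² = 4450;  (δw)² = 0.277;  (3·δc)² = 0.321;  (δs)² = 30.8
δS = √(4480) = 66.9
S = 1354.

1354 ± 66.9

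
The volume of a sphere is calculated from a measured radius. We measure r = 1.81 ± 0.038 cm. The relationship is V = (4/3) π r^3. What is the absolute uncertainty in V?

For a monomial V ∝ r^3, fractional errors add in quadrature:
  (3·δr/r)² = (3×0.0210)² = 0.00397
δV/V = √(0.00397) = 0.0630
V = 24.8 cm^3, so δV = 0.0630 × 24.8 = 1.56 cm^3.

1.56 cm^3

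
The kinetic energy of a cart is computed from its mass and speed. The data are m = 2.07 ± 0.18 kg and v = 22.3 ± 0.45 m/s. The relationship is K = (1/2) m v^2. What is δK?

K is a product of powers, so relative uncertainties combine in quadrature:
  (1·δm/m)² = (1×0.0870)² = 0.00756;  (2·δv/v)² = (2×0.0202)² = 0.00163
δK/K = √(0.00919) = 0.0959
K = 515 J, so δK = 0.0959 × 515 = 49.3 J.

49.3 J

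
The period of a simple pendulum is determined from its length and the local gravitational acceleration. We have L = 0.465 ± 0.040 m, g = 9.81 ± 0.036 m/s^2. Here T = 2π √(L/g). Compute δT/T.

0.0430

For a monomial T ∝ L^(1/2), g^(-1/2), fractional errors add in quadrature:
  (½·δL/L)² = (0.5×0.0860)² = 0.00185;  (−½·δg/g)² = (-0.5×0.00367)² = 3.37e-06
δT/T = √(0.00185) = 0.0430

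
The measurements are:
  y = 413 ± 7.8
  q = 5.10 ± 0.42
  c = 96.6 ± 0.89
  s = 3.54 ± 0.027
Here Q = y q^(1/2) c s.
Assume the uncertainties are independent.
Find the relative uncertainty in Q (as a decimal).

0.0469

Relative error in a monomial: (δQ/Q)² = Σ (nᵢ · δxᵢ/xᵢ)².
  (1·δy/y)² = (1×0.0189)² = 0.000357;  (½·δq/q)² = (0.5×0.0824)² = 0.00170;  (1·δc/c)² = (1×0.00921)² = 8.49e-05;  (1·δs/s)² = (1×0.00763)² = 5.82e-05
δQ/Q = √(0.00220) = 0.0469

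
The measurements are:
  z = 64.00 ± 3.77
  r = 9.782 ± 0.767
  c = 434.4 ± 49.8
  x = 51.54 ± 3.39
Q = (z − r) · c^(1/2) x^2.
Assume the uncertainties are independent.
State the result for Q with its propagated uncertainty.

Let u = z − r = 54.22. δu = √(δz² + δr²) = √(14.2 + 0.588) = 3.85, so δu/u = 0.0710.
Q is then a monomial in u, c, x:
δQ/Q = √((δu/u)² + (½·δc/c)² + (2·δx/x)²) = √(0.00504 + 0.00329 + 0.0173) = 0.160
Q = 3.002e+06, so δQ = 0.160 × 3.002e+06 = 4.81e+05.

(3.002 ± 0.481) × 10^6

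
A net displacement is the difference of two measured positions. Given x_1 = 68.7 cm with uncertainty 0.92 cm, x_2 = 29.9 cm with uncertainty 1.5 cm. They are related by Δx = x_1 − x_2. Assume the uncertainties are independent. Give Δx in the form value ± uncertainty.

Absolute uncertainties add in quadrature for a linear combination:
  (δx_1)² = 0.846;  (δx_2)² = 2.25
δΔx = √(3.10) = 1.76 cm
Δx = 38.8 cm.

38.8 ± 1.76 cm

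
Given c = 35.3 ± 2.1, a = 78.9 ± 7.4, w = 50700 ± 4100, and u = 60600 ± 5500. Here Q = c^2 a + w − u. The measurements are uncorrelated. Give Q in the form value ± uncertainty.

88400 ± 16400

Let p = c^2·a = 98300. δp/p = √((2·δc/c)² + (1·δa/a)²) = √(0.0142 + 0.00880) = 0.152, so δp = 14900.
Q = p + w − u: δQ = √(δp² + δw² + δu²) = √(2.22e+08 + 1.68e+07 + 3.02e+07) = 16400
Q = 88400.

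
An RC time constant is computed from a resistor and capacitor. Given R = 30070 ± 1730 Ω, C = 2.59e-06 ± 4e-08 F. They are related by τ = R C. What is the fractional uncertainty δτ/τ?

0.0596

For a monomial τ ∝ R, C, fractional errors add in quadrature:
  (1·δR/R)² = (1×0.0575)² = 0.00331;  (1·δC/C)² = (1×0.0154)² = 0.000239
δτ/τ = √(0.00355) = 0.0596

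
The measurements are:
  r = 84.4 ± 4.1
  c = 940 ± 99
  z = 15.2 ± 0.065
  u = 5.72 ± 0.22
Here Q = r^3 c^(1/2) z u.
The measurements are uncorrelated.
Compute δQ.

Products/powers → add relative errors in quadrature, weighted by exponent:
  (3·δr/r)² = (3×0.0486)² = 0.0212;  (½·δc/c)² = (0.5×0.105)² = 0.00277;  (1·δz/z)² = (1×0.00428)² = 1.83e-05;  (1·δu/u)² = (1×0.0385)² = 0.00148
δQ/Q = √(0.0255) = 0.160
Q = 1.6e+09, so δQ = 0.160 × 1.6e+09 = 2.56e+08.

2.56e+08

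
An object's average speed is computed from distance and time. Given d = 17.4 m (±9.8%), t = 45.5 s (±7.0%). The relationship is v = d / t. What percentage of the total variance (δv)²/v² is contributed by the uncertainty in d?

66.2%

(δv/v)² = (1·δd/d)² + (-1·δt/t)²
  d term: (1×0.0980)² = 0.00960
  t term: (-1×0.0700)² = 0.00490
Total = 0.0145. Share from d = 0.00960/0.0145 = 0.662.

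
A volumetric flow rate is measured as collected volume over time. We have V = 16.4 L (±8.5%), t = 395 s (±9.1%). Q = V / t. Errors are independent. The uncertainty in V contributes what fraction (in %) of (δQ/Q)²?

46.6%

(δQ/Q)² = (1·δV/V)² + (-1·δt/t)²
  V term: (1×0.0850)² = 0.00723
  t term: (-1×0.0910)² = 0.00828
Total = 0.0155. Share from V = 0.00723/0.0155 = 0.466.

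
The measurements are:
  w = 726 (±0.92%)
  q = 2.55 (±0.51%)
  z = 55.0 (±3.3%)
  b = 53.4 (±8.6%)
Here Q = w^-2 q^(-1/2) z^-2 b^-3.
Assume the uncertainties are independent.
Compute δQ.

For a monomial Q ∝ w^-2, q^(-1/2), z^-2, b^-3, fractional errors add in quadrature:
  (-2·δw/w)² = (-2×0.00920)² = 0.000339;  (−½·δq/q)² = (-0.5×0.00510)² = 6.5e-06;  (-2·δz/z)² = (-2×0.0330)² = 0.00436;  (-3·δb/b)² = (-3×0.0860)² = 0.0666
δQ/Q = √(0.0713) = 0.267
Q = 2.58e-15, so δQ = 0.267 × 2.58e-15 = 6.89e-16.

6.89e-16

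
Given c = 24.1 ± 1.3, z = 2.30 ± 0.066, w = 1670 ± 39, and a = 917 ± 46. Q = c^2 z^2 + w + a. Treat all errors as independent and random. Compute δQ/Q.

0.0672

Let p = c^2·z^2 = 3070. δp/p = √((2·δc/c)² + (2·δz/z)²) = √(0.0116 + 0.00329) = 0.122, so δp = 375.
Q = p + w + a: δQ = √(δp² + δw² + δa²) = √(1.41e+05 + 1520 + 2120) = 380
Q = 5660, so δQ/Q = 380/5660 = 0.0672.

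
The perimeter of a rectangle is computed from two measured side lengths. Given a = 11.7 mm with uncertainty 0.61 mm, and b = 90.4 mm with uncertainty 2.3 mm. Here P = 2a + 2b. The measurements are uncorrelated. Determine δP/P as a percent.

Absolute uncertainties add in quadrature for a linear combination:
  (2·δa)² = 1.49;  (2·δb)² = 21.2
δP = √(22.6) = 4.76 mm
P = 204 mm, so δP/P = 4.76/204 = 0.0233.

2.33%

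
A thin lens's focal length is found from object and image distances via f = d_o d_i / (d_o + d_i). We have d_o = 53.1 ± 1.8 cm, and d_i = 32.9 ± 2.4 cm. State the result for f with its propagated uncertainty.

20.3 ± 0.952 cm

∂f/∂d_o = (d_i/(d_o+d_i))² = 0.146;  ∂f/∂d_i = (d_o/(d_o+d_i))² = 0.381
δf = √((∂f/∂d_o · δd_o)² + (∂f/∂d_i · δd_i)²) = √(0.0694 + 0.837) = 0.952 cm
f = 20.3 cm.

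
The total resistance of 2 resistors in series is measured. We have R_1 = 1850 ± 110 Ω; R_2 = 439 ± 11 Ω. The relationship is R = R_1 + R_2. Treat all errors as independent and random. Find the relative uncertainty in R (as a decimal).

For a sum/difference, combine absolute errors in quadrature:
  (δR_1)² = 12100;  (δR_2)² = 121
δR = √(12200) = 111 Ω
R = 2290 Ω, so δR/R = 111/2290 = 0.0483.

0.0483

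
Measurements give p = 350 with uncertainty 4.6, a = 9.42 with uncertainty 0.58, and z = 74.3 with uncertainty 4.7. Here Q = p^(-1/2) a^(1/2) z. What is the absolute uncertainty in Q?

0.861

Each factor contributes (exponent × relative error)² to (δQ/Q)²:
  (−½·δp/p)² = (-0.5×0.0131)² = 4.32e-05;  (½·δa/a)² = (0.5×0.0616)² = 0.000948;  (1·δz/z)² = (1×0.0633)² = 0.00400
δQ/Q = √(0.00499) = 0.0707
Q = 12.2, so δQ = 0.0707 × 12.2 = 0.861.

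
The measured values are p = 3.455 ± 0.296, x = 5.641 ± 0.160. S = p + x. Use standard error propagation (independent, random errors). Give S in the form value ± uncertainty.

Absolute uncertainties add in quadrature for a linear combination:
  (δp)² = 0.0876;  (δx)² = 0.0256
δS = √(0.113) = 0.336
S = 9.096.

9.096 ± 0.336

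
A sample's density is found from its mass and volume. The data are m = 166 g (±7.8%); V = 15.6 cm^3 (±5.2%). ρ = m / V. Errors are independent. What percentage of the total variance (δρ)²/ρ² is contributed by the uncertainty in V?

(δρ/ρ)² = (1·δm/m)² + (-1·δV/V)²
  m term: (1×0.0780)² = 0.00608
  V term: (-1×0.0520)² = 0.00270
Total = 0.00879. Share from V = 0.00270/0.00879 = 0.308.

30.8%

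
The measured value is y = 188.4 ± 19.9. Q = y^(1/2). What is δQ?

0.725

Q ∝ y^(1/2), so δQ/Q = |½| · δy/y = 0.5 × 0.106 = 0.0528.
Q = 13.73, so δQ = 0.0528 × 13.73 = 0.725.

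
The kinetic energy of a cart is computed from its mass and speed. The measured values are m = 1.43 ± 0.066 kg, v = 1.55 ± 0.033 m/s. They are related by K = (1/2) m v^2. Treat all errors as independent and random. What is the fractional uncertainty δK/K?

0.0628

Each factor contributes (exponent × relative error)² to (δK/K)²:
  (1·δm/m)² = (1×0.0462)² = 0.00213;  (2·δv/v)² = (2×0.0213)² = 0.00181
δK/K = √(0.00394) = 0.0628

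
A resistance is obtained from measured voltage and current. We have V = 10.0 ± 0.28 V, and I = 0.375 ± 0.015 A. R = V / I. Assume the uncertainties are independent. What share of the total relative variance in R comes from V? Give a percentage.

(δR/R)² = (1·δV/V)² + (-1·δI/I)²
  V term: (1×0.0280)² = 0.000784
  I term: (-1×0.0400)² = 0.00160
Total = 0.00238. Share from V = 0.000784/0.00238 = 0.329.

32.9%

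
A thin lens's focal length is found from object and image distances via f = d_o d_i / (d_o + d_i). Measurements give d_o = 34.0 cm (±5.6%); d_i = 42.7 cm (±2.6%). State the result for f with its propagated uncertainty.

∂f/∂d_o = (d_i/(d_o+d_i))² = 0.310;  ∂f/∂d_i = (d_o/(d_o+d_i))² = 0.197
δf = √((∂f/∂d_o · δd_o)² + (∂f/∂d_i · δd_i)²) = √(0.348 + 0.0476) = 0.629 cm
f = 18.9 cm.

18.9 ± 0.629 cm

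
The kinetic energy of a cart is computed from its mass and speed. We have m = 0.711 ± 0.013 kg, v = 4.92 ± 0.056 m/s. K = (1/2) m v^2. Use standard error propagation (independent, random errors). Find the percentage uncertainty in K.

2.92%

Since K is a product/quotient, work with relative uncertainties:
  (1·δm/m)² = (1×0.0183)² = 0.000334;  (2·δv/v)² = (2×0.0114)² = 0.000518
δK/K = √(0.000853) = 0.0292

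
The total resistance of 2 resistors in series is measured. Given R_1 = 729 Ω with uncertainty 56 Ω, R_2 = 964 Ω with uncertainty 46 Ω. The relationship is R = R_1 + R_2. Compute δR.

Absolute uncertainties add in quadrature for a linear combination:
  (δR_1)² = 3140;  (δR_2)² = 2120
δR = √(5250) = 72.5 Ω

72.5 Ω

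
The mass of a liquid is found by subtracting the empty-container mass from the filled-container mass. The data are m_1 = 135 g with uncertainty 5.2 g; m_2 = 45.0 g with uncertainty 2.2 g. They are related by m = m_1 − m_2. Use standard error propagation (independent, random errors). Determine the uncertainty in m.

5.65 g

For a sum/difference, combine absolute errors in quadrature:
  (δm_1)² = 27.0;  (δm_2)² = 4.84
δm = √(31.9) = 5.65 g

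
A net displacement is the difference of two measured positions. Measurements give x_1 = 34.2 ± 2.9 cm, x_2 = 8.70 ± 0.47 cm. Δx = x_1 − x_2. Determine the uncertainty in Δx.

Each term contributes (cᵢ δxᵢ)² to (δΔx)²:
  (δx_1)² = 8.41;  (δx_2)² = 0.221
δΔx = √(8.63) = 2.94 cm

2.94 cm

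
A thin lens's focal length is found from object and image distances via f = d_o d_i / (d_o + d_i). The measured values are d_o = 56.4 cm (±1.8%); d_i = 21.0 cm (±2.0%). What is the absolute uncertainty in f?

∂f/∂d_o = (d_i/(d_o+d_i))² = 0.0736;  ∂f/∂d_i = (d_o/(d_o+d_i))² = 0.531
δf = √((∂f/∂d_o · δd_o)² + (∂f/∂d_i · δd_i)²) = √(0.00558 + 0.0497) = 0.235 cm

0.235 cm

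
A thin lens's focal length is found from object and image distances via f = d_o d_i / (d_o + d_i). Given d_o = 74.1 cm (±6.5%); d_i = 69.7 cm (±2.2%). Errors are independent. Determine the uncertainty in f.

1.20 cm

∂f/∂d_o = (d_i/(d_o+d_i))² = 0.235;  ∂f/∂d_i = (d_o/(d_o+d_i))² = 0.266
δf = √((∂f/∂d_o · δd_o)² + (∂f/∂d_i · δd_i)²) = √(1.28 + 0.166) = 1.20 cm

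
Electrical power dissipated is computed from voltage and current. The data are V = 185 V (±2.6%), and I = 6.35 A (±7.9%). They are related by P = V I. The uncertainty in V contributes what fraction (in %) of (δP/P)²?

(δP/P)² = (1·δV/V)² + (1·δI/I)²
  V term: (1×0.0260)² = 0.000676
  I term: (1×0.0790)² = 0.00624
Total = 0.00692. Share from V = 0.000676/0.00692 = 0.0977.

9.77%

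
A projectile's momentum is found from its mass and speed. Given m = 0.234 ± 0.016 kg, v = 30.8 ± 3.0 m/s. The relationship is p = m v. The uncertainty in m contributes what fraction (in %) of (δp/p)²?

(δp/p)² = (1·δm/m)² + (1·δv/v)²
  m term: (1×0.0684)² = 0.00468
  v term: (1×0.0974)² = 0.00949
Total = 0.0142. Share from m = 0.00468/0.0142 = 0.330.

33.0%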